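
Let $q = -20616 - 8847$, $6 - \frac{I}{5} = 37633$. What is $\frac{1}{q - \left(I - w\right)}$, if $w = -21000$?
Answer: $\frac{1}{137672} \approx 7.2636 \cdot 10^{-6}$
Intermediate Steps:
$I = -188135$ ($I = 30 - 188165 = -188135$)
$q = -29463$ ($q = -20616 - 8847 = -29463$)
$\frac{1}{q - \left(I - w\right)} = \frac{1}{-29463 - -167135} = \frac{1}{-29463 + \left(-21000 + 188135\right)} = \frac{1}{-29463 + 167135} = \frac{1}{137672}$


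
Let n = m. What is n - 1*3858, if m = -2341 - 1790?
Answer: -7989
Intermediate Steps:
m = -4131
n = -4131
n - 1*3858 = -4131 - 1*3858 = -4131 - 3858 = -7989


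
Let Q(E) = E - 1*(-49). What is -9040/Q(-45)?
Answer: -2260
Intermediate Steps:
Q(E) = 49 + E (Q(E) = E + 49 = 49 + E)
-9040/Q(-45) = -9040/(49 - 45) = -9040/4 = -9040*¼ = -2260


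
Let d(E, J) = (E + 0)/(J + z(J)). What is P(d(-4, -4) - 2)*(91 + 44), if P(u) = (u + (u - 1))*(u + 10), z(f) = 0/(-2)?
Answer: -3645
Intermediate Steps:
z(f) = 0 (z(f) = 0*(-1/2) = 0)
d(E, J) = E/J (d(E, J) = (E + 0)/(J + 0) = E/J)
P(u) = (-1 + 2*u)*(10 + u) (P(u) = (u + (-1 + u))*(10 + u) = (-1 + 2*u)*(10 + u))
P(d(-4, -4) - 2)*(91 + 44) = (-10 + 2*(-4/(-4) - 2)**2 + 19*(-4/(-4) - 2))*(91 + 44) = (-10 + 2*(-4*(-1/4) - 2)**2 + 19*(-4*(-1/4) - 2))*135 = (-10 + 2*(1 - 2)**2 + 19*(1 - 2))*135 = (-10 + 2*(-1)**2 + 19*(-1))*135 = (-10 + 2*1 - 19)*135 = (-10 + 2 - 19)*135 = -27*135 = -3645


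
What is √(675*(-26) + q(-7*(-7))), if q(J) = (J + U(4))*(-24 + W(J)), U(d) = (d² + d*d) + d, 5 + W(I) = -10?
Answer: I*√20865 ≈ 144.45*I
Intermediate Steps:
W(I) = -15 (W(I) = -5 - 10 = -15)
U(d) = d + 2*d² (U(d) = (d² + d²) + d = 2*d² + d = d + 2*d²)
q(J) = -1404 - 39*J (q(J) = (J + 4*(1 + 2*4))*(-24 - 15) = (J + 4*(1 + 8))*(-39) = (J + 4*9)*(-39) = (J + 36)*(-39) = (36 + J)*(-39) = -1404 - 39*J)
√(675*(-26) + q(-7*(-7))) = √(675*(-26) + (-1404 - (-273)*(-7))) = √(-17550 + (-1404 - 39*49)) = √(-17550 + (-1404 - 1911)) = √(-17550 - 3315) = √(-20865) = I*√20865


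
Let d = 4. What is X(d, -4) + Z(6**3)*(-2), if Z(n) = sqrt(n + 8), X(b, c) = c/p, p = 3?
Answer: -4/3 - 8*sqrt(14) ≈ -31.267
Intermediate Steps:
X(b, c) = c/3
Z(n) = sqrt(8 + n)
X(d, -4) + Z(6**3)*(-2) = (1/3)*(-4) + sqrt(8 + 6**3)*(-2) = -4/3 + sqrt(8 + 216)*(-2) = -4/3 + sqrt(224)*(-2) = -4/3 + (4*sqrt(14))*(-2) = -4/3 - 8*sqrt(14)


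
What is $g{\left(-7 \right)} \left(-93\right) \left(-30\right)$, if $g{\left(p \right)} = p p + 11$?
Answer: $167400$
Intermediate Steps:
$g{\left(p \right)} = 11 + p^{2}$ ($g{\left(p \right)} = p^{2} + 11 = 11 + p^{2}$)
$g{\left(-7 \right)} \left(-93\right) \left(-30\right) = \left(11 + \left(-7\right)^{2}\right) \left(-93\right) \left(-30\right) = \left(11 + 49\right) \left(-93\right) \left(-30\right) = 60 \left(-93\right) \left(-30\right) = \left(-5580\right) \left(-30\right) = 167400$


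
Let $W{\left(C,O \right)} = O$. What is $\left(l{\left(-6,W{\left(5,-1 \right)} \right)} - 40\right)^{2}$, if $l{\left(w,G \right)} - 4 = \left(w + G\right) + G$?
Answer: $1936$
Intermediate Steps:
$l{\left(w,G \right)} = 4 + w + 2 G$ ($l{\left(w,G \right)} = 4 + \left(\left(w + G\right) + G\right) = 4 + \left(\left(G + w\right) + G\right) = 4 + \left(w + 2 G\right) = 4 + w + 2 G$)
$\left(l{\left(-6,W{\left(5,-1 \right)} \right)} - 40\right)^{2} = \left(\left(4 - 6 + 2 \left(-1\right)\right) - 40\right)^{2} = \left(\left(4 - 6 - 2\right) - 40\right)^{2} = \left(-4 - 40\right)^{2} = \left(-44\right)^{2} = 1936$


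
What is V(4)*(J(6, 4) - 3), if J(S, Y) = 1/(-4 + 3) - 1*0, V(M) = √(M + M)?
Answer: -8*√2 ≈ -11.314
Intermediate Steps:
V(M) = √2*√M (V(M) = √(2*M) = √2*√M)
J(S, Y) = -1 (J(S, Y) = 1/(-1) + 0 = -1 + 0 = -1)
V(4)*(J(6, 4) - 3) = (√2*√4)*(-1 - 3) = (√2*2)*(-4) = (2*√2)*(-4) = -8*√2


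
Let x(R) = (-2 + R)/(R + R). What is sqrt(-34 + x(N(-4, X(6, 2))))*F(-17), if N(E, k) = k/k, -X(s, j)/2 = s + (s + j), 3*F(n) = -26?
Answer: -13*I*sqrt(138)/3 ≈ -50.905*I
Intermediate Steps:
F(n) = -26/3 (F(n) = (1/3)*(-26) = -26/3)
X(s, j) = -4*s - 2*j (X(s, j) = -2*(s + (s + j)) = -2*(s + (j + s)) = -2*(j + 2*s) = -4*s - 2*j)
N(E, k) = 1
x(R) = (-2 + R)/(2*R) (x(R) = (-2 + R)/((2*R)) = (-2 + R)*(1/(2*R)) = (-2 + R)/(2*R))
sqrt(-34 + x(N(-4, X(6, 2))))*F(-17) = sqrt(-34 + (1/2)*(-2 + 1)/1)*(-26/3) = sqrt(-34 + (1/2)*1*(-1))*(-26/3) = sqrt(-34 - 1/2)*(-26/3) = sqrt(-69/2)*(-26/3) = (I*sqrt(138)/2)*(-26/3) = -13*I*sqrt(138)/3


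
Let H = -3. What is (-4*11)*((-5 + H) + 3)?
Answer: 220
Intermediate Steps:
(-4*11)*((-5 + H) + 3) = (-4*11)*((-5 - 3) + 3) = -44*(-8 + 3) = -44*(-5) = 220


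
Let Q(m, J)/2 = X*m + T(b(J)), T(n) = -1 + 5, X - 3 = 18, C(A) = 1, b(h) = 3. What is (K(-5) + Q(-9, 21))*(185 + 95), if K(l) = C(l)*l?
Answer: -105000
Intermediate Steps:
X = 21 (X = 3 + 18 = 21)
T(n) = 4
Q(m, J) = 8 + 42*m (Q(m, J) = 2*(21*m + 4) = 2*(4 + 21*m) = 8 + 42*m)
K(l) = l (K(l) = 1*l = l)
(K(-5) + Q(-9, 21))*(185 + 95) = (-5 + (8 + 42*(-9)))*(185 + 95) = (-5 + (8 - 378))*280 = (-5 - 370)*280 = -375*280 = -105000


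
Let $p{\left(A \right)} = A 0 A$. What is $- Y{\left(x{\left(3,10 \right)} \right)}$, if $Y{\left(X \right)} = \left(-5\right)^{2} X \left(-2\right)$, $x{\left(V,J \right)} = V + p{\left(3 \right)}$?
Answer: $150$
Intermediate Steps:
$p{\left(A \right)} = 0$ ($p{\left(A \right)} = 0 A = 0$)
$x{\left(V,J \right)} = V$ ($x{\left(V,J \right)} = V + 0 = V$)
$Y{\left(X \right)} = - 50 X$ ($Y{\left(X \right)} = 25 X \left(-2\right) = - 50 X$)
$- Y{\left(x{\left(3,10 \right)} \right)} = - \left(-50\right) 3 = \left(-1\right) \left(-150\right) = 150$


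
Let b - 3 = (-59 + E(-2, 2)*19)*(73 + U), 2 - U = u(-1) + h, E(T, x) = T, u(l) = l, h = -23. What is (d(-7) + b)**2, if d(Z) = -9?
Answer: 92332881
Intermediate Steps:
U = 26 (U = 2 - (-1 - 23) = 2 - 1*(-24) = 2 + 24 = 26)
b = -9600 (b = 3 + (-59 - 2*19)*(73 + 26) = 3 + (-59 - 38)*99 = 3 - 97*99 = 3 - 9603 = -9600)
(d(-7) + b)**2 = (-9 - 9600)**2 = (-9609)**2 = 92332881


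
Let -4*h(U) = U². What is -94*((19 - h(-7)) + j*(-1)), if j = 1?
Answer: -5687/2 ≈ -2843.5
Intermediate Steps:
h(U) = -U²/4
-94*((19 - h(-7)) + j*(-1)) = -94*((19 - (-1)*(-7)²/4) + 1*(-1)) = -94*((19 - (-1)*49/4) - 1) = -94*((19 - 1*(-49/4)) - 1) = -94*((19 + 49/4) - 1) = -94*(125/4 - 1) = -94*121/4 = -5687/2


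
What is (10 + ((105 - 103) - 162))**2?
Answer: 22500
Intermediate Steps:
(10 + ((105 - 103) - 162))**2 = (10 + (2 - 162))**2 = (10 - 160)**2 = (-150)**2 = 22500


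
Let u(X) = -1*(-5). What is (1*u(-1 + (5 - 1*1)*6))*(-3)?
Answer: -15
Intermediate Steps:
u(X) = 5
(1*u(-1 + (5 - 1*1)*6))*(-3) = (1*5)*(-3) = 5*(-3) = -15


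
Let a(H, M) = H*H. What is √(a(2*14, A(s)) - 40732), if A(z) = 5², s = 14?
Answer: 2*I*√9987 ≈ 199.87*I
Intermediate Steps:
A(z) = 25
a(H, M) = H²
√(a(2*14, A(s)) - 40732) = √((2*14)² - 40732) = √(28² - 40732) = √(784 - 40732) = √(-39948) = 2*I*√9987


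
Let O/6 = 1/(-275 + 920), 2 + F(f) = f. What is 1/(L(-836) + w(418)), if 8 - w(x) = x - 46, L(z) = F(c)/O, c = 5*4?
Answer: 1/1571 ≈ 0.00063654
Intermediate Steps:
c = 20
F(f) = -2 + f
O = 2/215 (O = 6/(-275 + 920) = 6/645 = 6*(1/645) = 2/215 ≈ 0.0093023)
L(z) = 1935 (L(z) = (-2 + 20)/(2/215) = 18*(215/2) = 1935)
w(x) = 54 - x (w(x) = 8 - (x - 46) = 8 - (-46 + x) = 8 + (46 - x) = 54 - x)
1/(L(-836) + w(418)) = 1/(1935 + (54 - 1*418)) = 1/(1935 + (54 - 418)) = 1/(1935 - 364) = 1/1571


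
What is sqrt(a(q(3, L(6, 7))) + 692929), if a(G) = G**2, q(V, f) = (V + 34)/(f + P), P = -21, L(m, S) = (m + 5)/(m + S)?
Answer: sqrt(47565649637)/262 ≈ 832.43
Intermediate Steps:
L(m, S) = (5 + m)/(S + m)
q(V, f) = (34 + V)/(-21 + f) (q(V, f) = (V + 34)/(f - 21) = (34 + V)/(-21 + f))
sqrt(a(q(3, L(6, 7))) + 692929) = sqrt(((34 + 3)/(-21 + (5 + 6)/(7 + 6)))**2 + 692929) = sqrt((37/(-21 + 11/13))**2 + 692929) = sqrt((37/(-262/13))**2 + 692929) = sqrt((-13/262*37)**2 + 692929) = sqrt((-481/262)**2 + 692929) = sqrt(231361/68644 + 692929) = sqrt(47565649637/68644) = sqrt(47565649637)/262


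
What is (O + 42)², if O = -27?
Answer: 225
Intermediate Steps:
(O + 42)² = (-27 + 42)² = 15² = 225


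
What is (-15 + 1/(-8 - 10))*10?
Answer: -1355/9 ≈ -150.56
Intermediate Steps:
(-15 + 1/(-8 - 10))*10 = (-15 + 1/(-18))*10 = (-15 - 1/18)*10 = -271/18*10 = -1355/9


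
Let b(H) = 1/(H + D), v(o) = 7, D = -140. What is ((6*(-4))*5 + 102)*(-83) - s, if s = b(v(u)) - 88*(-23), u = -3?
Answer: -70489/133 ≈ -529.99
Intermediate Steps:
b(H) = 1/(-140 + H) (b(H) = 1/(H - 140) = 1/(-140 + H))
s = 269191/133 (s = 1/(-140 + 7) - 88*(-23) = 1/(-133) - 1*(-2024) = -1/133 + 2024 = 269191/133 ≈ 2024.0)
((6*(-4))*5 + 102)*(-83) - s = ((6*(-4))*5 + 102)*(-83) - 1*269191/133 = (-24*5 + 102)*(-83) - 269191/133 = (-120 + 102)*(-83) - 269191/133 = -18*(-83) - 269191/133 = 1494 - 269191/133 = -70489/133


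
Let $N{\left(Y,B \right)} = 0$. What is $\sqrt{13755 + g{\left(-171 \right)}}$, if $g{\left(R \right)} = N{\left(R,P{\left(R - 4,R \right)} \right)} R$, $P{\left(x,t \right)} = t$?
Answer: $\sqrt{13755} \approx 117.28$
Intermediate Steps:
$g{\left(R \right)} = 0$ ($g{\left(R \right)} = 0 R = 0$)
$\sqrt{13755 + g{\left(-171 \right)}} = \sqrt{13755 + 0} = \sqrt{13755}$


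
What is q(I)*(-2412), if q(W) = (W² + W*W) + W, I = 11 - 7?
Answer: -86832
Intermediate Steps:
I = 4
q(W) = W + 2*W² (q(W) = (W² + W²) + W = 2*W² + W = W + 2*W²)
q(I)*(-2412) = (4*(1 + 2*4))*(-2412) = (4*(1 + 8))*(-2412) = (4*9)*(-2412) = 36*(-2412) = -86832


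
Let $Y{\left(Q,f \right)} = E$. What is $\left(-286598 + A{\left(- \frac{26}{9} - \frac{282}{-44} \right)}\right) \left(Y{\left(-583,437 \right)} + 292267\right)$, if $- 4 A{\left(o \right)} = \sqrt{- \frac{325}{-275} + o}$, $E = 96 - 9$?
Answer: $-83788071692 - \frac{1023239 \sqrt{418}}{132} \approx -8.3788 \cdot 10^{10}$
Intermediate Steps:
$E = 87$ ($E = 96 - 9 = 87$)
$Y{\left(Q,f \right)} = 87$
$A{\left(o \right)} = - \frac{\sqrt{\frac{13}{11} + o}}{4}$ ($A{\left(o \right)} = - \frac{\sqrt{- \frac{325}{-275} + o}}{4} = - \frac{\sqrt{\left(-325\right) \left(- \frac{1}{275}\right) + o}}{4} = - \frac{\sqrt{\frac{13}{11} + o}}{4}$)
$\left(-286598 + A{\left(- \frac{26}{9} - \frac{282}{-44} \right)}\right) \left(Y{\left(-583,437 \right)} + 292267\right) = \left(-286598 - \frac{\sqrt{143 + 121 \left(- \frac{26}{9} - \frac{282}{-44}\right)}}{44}\right) \left(87 + 292267\right) = \left(-286598 - \frac{\sqrt{143 + 121 \left(\left(-26\right) \frac{1}{9} - - \frac{141}{22}\right)}}{44}\right) 292354 = \left(-286598 - \frac{\sqrt{143 + 121 \left(- \frac{26}{9} + \frac{141}{22}\right)}}{44}\right) 292354 = \left(-286598 - \frac{\sqrt{143 + 121 \cdot \frac{697}{198}}}{44}\right) 292354 = \left(-286598 - \frac{\sqrt{143 + \frac{7667}{18}}}{44}\right) 292354 = \left(-286598 - \frac{\sqrt{\frac{10241}{18}}}{44}\right) 292354 = \left(-286598 - \frac{\frac{7}{6} \sqrt{418}}{44}\right) 292354 = \left(-286598 - \frac{7 \sqrt{418}}{264}\right) 292354 = -83788071692 - \frac{1023239 \sqrt{418}}{132}$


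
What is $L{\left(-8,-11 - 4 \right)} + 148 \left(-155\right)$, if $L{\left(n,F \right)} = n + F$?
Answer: $-22963$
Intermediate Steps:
$L{\left(n,F \right)} = F + n$
$L{\left(-8,-11 - 4 \right)} + 148 \left(-155\right) = \left(\left(-11 - 4\right) - 8\right) + 148 \left(-155\right) = \left(\left(-11 - 4\right) - 8\right) - 22940 = \left(-15 - 8\right) - 22940 = -23 - 22940 = -22963$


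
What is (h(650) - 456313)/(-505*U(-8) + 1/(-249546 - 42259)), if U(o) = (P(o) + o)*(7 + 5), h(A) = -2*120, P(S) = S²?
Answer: 133224448165/99026944801 ≈ 1.3453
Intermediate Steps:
h(A) = -240
U(o) = 12*o + 12*o² (U(o) = (o² + o)*(7 + 5) = (o + o²)*12 = 12*o + 12*o²)
(h(650) - 456313)/(-505*U(-8) + 1/(-249546 - 42259)) = (-240 - 456313)/(-6060*(-8)*(1 - 8) + 1/(-249546 - 42259)) = -456553/(-6060*(-8)*(-7) + 1/(-291805)) = -456553/(-505*672 - 1/291805) = -456553/(-339360 - 1/291805) = -456553/(-99026944801/291805) = -456553*(-291805/99026944801) = 133224448165/99026944801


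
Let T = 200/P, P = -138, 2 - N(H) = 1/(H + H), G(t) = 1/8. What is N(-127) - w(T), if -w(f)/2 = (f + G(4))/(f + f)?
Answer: 296437/101600 ≈ 2.9177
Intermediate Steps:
G(t) = ⅛
N(H) = 2 - 1/(2*H) (N(H) = 2 - 1/(H + H) = 2 - 1/(2*H))
T = -100/69 (T = 200/(-138) = 200*(-1/138) = -100/69 ≈ -1.4493)
w(f) = -(⅛ + f)/f (w(f) = -2*(f + ⅛)/(f + f) = -2*(⅛ + f)/(2*f) = -2*(⅛ + f)*1/(2*f) = -(⅛ + f)/f)
N(-127) - w(T) = (2 - ½/(-127)) - (-⅛ - 1*(-100/69))/(-100/69) = (2 - ½*(-1/127)) - (-69)*(-⅛ + 100/69)/100 = (2 + 1/254) - (-69)*731/(100*552) = 509/254 - 1*(-731/800) = 509/254 + 731/800 = 296437/101600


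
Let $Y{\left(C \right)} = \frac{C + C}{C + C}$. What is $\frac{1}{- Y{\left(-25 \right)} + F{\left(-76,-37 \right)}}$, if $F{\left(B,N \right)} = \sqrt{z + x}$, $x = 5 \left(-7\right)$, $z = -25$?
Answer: $- \frac{i}{i + 2 \sqrt{15}} \approx -0.016393 - 0.12698 i$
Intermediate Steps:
$x = -35$
$Y{\left(C \right)} = 1$ ($Y{\left(C \right)} = \frac{2 C}{2 C} = 2 C \frac{1}{2 C} = 1$)
$F{\left(B,N \right)} = 2 i \sqrt{15}$ ($F{\left(B,N \right)} = \sqrt{-25 - 35} = \sqrt{-60} = 2 i \sqrt{15}$)
$\frac{1}{- Y{\left(-25 \right)} + F{\left(-76,-37 \right)}} = \frac{1}{\left(-1\right) 1 + 2 i \sqrt{15}} = \frac{1}{-1 + 2 i \sqrt{15}}$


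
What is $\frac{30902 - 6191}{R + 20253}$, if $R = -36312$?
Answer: $- \frac{8237}{5353} \approx -1.5388$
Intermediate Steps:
$\frac{30902 - 6191}{R + 20253} = \frac{30902 - 6191}{-36312 + 20253} = \frac{24711}{-16059} = 24711 \left(- \frac{1}{16059}\right) = - \frac{8237}{5353}$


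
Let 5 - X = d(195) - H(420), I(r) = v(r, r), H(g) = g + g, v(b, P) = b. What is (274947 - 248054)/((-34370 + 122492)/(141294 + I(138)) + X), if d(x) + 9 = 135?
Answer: 633921796/16962955 ≈ 37.371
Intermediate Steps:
H(g) = 2*g
d(x) = 126 (d(x) = -9 + 135 = 126)
I(r) = r
X = 719 (X = 5 - (126 - 2*420) = 5 - (126 - 1*840) = 5 - (126 - 840) = 5 - 1*(-714) = 5 + 714 = 719)
(274947 - 248054)/((-34370 + 122492)/(141294 + I(138)) + X) = (274947 - 248054)/((-34370 + 122492)/(141294 + 138) + 719) = 26893/(88122/141432 + 719) = 26893/(88122*(1/141432) + 719) = 26893/(14687/23572 + 719) = 26893/(16962955/23572) = 26893*(23572/16962955) = 633921796/16962955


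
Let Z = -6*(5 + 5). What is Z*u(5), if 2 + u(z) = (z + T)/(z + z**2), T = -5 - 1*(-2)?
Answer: 116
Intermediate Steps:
T = -3 (T = -5 + 2 = -3)
Z = -60 (Z = -6*10 = -60)
u(z) = -2 + (-3 + z)/(z + z**2) (u(z) = -2 + (z - 3)/(z + z**2) = -2 + (-3 + z)/(z + z**2))
Z*u(5) = -60*(-3 - 1*5 - 2*5**2)/(5*(1 + 5)) = -12*(-3 - 5 - 2*25)/6 = -12*(-3 - 5 - 50)/6 = -12*(-58)/6 = -60*(-29/15) = 116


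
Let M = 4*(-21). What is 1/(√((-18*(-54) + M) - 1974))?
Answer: -I*√1086/1086 ≈ -0.030345*I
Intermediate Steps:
M = -84
1/(√((-18*(-54) + M) - 1974)) = 1/(√((-18*(-54) - 84) - 1974)) = 1/(√((972 - 84) - 1974)) = 1/(√(888 - 1974)) = 1/(√(-1086)) = 1/(I*√1086) = -I*√1086/1086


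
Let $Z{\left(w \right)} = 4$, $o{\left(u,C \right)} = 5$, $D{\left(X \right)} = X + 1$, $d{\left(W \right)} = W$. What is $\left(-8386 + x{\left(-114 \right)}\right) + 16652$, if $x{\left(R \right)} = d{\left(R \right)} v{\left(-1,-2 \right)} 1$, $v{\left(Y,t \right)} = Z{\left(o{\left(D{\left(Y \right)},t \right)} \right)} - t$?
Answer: $7582$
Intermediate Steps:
$D{\left(X \right)} = 1 + X$
$v{\left(Y,t \right)} = 4 - t$
$x{\left(R \right)} = 6 R$ ($x{\left(R \right)} = R \left(4 - -2\right) 1 = R \left(4 + 2\right) 1 = R 6 \cdot 1 = 6 R 1 = 6 R$)
$\left(-8386 + x{\left(-114 \right)}\right) + 16652 = \left(-8386 + 6 \left(-114\right)\right) + 16652 = \left(-8386 - 684\right) + 16652 = -9070 + 16652 = 7582$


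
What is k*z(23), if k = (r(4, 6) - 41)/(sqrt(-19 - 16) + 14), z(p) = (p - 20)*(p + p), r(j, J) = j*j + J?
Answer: -1748/11 + 874*I*sqrt(35)/77 ≈ -158.91 + 67.151*I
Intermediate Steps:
r(j, J) = J + j**2 (r(j, J) = j**2 + J = J + j**2)
z(p) = 2*p*(-20 + p) (z(p) = (-20 + p)*(2*p) = 2*p*(-20 + p))
k = -19/(14 + I*sqrt(35)) (k = ((6 + 4**2) - 41)/(sqrt(-19 - 16) + 14) = ((6 + 16) - 41)/(sqrt(-35) + 14) = (22 - 41)/(I*sqrt(35) + 14) = -19/(14 + I*sqrt(35)) ≈ -1.1515 + 0.4866*I)
k*z(23) = (-38/33 + 19*I*sqrt(35)/231)*(2*23*(-20 + 23)) = (-38/33 + 19*I*sqrt(35)/231)*(2*23*3) = (-38/33 + 19*I*sqrt(35)/231)*138 = -1748/11 + 874*I*sqrt(35)/77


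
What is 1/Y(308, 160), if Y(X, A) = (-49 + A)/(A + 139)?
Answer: 299/111 ≈ 2.6937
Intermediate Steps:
Y(X, A) = (-49 + A)/(139 + A)
1/Y(308, 160) = 1/((-49 + 160)/(139 + 160)) = 1/(111/299) = 299/111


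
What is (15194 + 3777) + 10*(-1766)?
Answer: 1311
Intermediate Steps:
(15194 + 3777) + 10*(-1766) = 18971 - 17660 = 1311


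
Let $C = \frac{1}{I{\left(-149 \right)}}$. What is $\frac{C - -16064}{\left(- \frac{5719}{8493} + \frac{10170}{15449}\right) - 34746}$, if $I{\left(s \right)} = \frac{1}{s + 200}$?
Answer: $- \frac{111285403845}{239945660597} \approx -0.46379$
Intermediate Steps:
$I{\left(s \right)} = \frac{1}{200 + s}$
$C = 51$ ($C = \frac{1}{\frac{1}{200 - 149}} = \frac{1}{\frac{1}{51}} = 51$)
$\frac{C - -16064}{\left(- \frac{5719}{8493} + \frac{10170}{15449}\right) - 34746} = \frac{51 - -16064}{\left(- \frac{5719}{8493} + \frac{10170}{15449}\right) - 34746} = \frac{51 + \left(-5308 + 21372\right)}{\left(\left(-5719\right) \frac{1}{8493} + 10170 \cdot \frac{1}{15449}\right) - 34746} = \frac{51 + 16064}{\left(- \frac{301}{447} + \frac{10170}{15449}\right) - 34746} = \frac{16115}{- \frac{104159}{6905703} - 34746} = \frac{16115}{- \frac{239945660597}{6905703}} = 16115 \left(- \frac{6905703}{239945660597}\right) = - \frac{111285403845}{239945660597}$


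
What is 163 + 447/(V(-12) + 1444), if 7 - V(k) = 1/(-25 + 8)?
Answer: 4028483/24668 ≈ 163.31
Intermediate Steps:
V(k) = 120/17 (V(k) = 7 - 1/(-25 + 8) = 7 - 1/(-17) = 7 - 1*(-1/17) = 7 + 1/17 = 120/17)
163 + 447/(V(-12) + 1444) = 163 + 447/(120/17 + 1444) = 163 + 447/(24668/17) = 163 + 447*(17/24668) = 163 + 7599/24668 = 4028483/24668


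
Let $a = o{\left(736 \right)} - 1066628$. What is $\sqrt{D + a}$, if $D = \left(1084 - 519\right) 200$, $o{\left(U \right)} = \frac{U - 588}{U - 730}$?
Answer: $\frac{i \sqrt{8582430}}{3} \approx 976.53 i$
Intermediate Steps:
$o{\left(U \right)} = \frac{-588 + U}{-730 + U}$
$D = 113000$ ($D = 565 \cdot 200 = 113000$)
$a = - \frac{3199810}{3}$ ($a = \frac{-588 + 736}{-730 + 736} - 1066628 = \frac{1}{6} \cdot 148 - 1066628 = \frac{74}{3} - 1066628 = - \frac{3199810}{3} \approx -1.0666 \cdot 10^{6}$)
$\sqrt{D + a} = \sqrt{113000 - \frac{3199810}{3}} = \sqrt{- \frac{2860810}{3}} = \frac{i \sqrt{8582430}}{3}$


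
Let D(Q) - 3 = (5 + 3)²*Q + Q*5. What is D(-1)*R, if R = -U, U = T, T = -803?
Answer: -52998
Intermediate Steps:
U = -803
D(Q) = 3 + 69*Q (D(Q) = 3 + ((5 + 3)²*Q + Q*5) = 3 + (8²*Q + 5*Q) = 3 + (64*Q + 5*Q) = 3 + 69*Q)
R = 803 (R = -1*(-803) = 803)
D(-1)*R = (3 + 69*(-1))*803 = (3 - 69)*803 = -66*803 = -52998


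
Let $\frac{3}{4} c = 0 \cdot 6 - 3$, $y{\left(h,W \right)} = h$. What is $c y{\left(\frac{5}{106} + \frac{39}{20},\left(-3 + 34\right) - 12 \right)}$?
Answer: $- \frac{2117}{265} \approx -7.9887$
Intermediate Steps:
$c = -4$ ($c = \frac{4 \left(0 \cdot 6 - 3\right)}{3} = \frac{4 \left(0 - 3\right)}{3} = \frac{4}{3} \left(-3\right) = -4$)
$c y{\left(\frac{5}{106} + \frac{39}{20},\left(-3 + 34\right) - 12 \right)} = - 4 \left(\frac{5}{106} + \frac{39}{20}\right) = \left(-4\right) \frac{2117}{1060} = - \frac{2117}{265}$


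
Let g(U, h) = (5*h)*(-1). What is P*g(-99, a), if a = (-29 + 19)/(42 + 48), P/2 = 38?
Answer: 380/9 ≈ 42.222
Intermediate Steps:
P = 76 (P = 2*38 = 76)
a = -⅑ (a = -10/90 = -10*1/90 = -⅑ ≈ -0.11111)
g(U, h) = -5*h
P*g(-99, a) = 76*(-5*(-⅑)) = 76*(5/9) = 380/9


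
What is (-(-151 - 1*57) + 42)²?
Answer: 62500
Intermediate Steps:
(-(-151 - 1*57) + 42)² = (-(-151 - 57) + 42)² = (-1*(-208) + 42)² = (208 + 42)² = 250² = 62500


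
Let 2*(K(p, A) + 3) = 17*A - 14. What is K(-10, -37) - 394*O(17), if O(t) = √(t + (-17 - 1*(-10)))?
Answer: -649/2 - 394*√10 ≈ -1570.4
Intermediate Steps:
K(p, A) = -10 + 17*A/2 (K(p, A) = -3 + (17*A - 14)/2 = -3 + (-14 + 17*A)/2 = -3 + (-7 + 17*A/2) = -10 + 17*A/2)
O(t) = √(-7 + t) (O(t) = √(t + (-17 + 10)) = √(t - 7) = √(-7 + t))
K(-10, -37) - 394*O(17) = (-10 + (17/2)*(-37)) - 394*√(-7 + 17) = (-10 - 629/2) - 394*√10 = -649/2 - 394*√10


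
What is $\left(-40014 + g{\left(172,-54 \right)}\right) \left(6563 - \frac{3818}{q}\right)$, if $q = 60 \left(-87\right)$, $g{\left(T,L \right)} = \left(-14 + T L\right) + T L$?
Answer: $- \frac{501982495378}{1305} \approx -3.8466 \cdot 10^{8}$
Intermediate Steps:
$g{\left(T,L \right)} = -14 + 2 L T$ ($g{\left(T,L \right)} = \left(-14 + L T\right) + L T = -14 + 2 L T$)
$q = -5220$
$\left(-40014 + g{\left(172,-54 \right)}\right) \left(6563 - \frac{3818}{q}\right) = \left(-40014 + \left(-14 + 2 \left(-54\right) 172\right)\right) \left(6563 - \frac{3818}{-5220}\right) = \left(-40014 - 18590\right) \left(6563 - - \frac{1909}{2610}\right) = \left(-40014 - 18590\right) \left(6563 + \frac{1909}{2610}\right) = \left(-58604\right) \frac{17131339}{2610} = - \frac{501982495378}{1305}$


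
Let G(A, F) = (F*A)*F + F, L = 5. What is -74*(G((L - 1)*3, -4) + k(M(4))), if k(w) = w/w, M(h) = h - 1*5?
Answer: -13986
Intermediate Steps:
M(h) = -5 + h (M(h) = h - 5 = -5 + h)
k(w) = 1
G(A, F) = F + A*F² (G(A, F) = (A*F)*F + F = A*F² + F = F + A*F²)
-74*(G((L - 1)*3, -4) + k(M(4))) = -74*(-4*(1 + ((5 - 1)*3)*(-4)) + 1) = -74*(-4*(1 + (4*3)*(-4)) + 1) = -74*(-4*(1 + 12*(-4)) + 1) = -74*(-4*(1 - 48) + 1) = -74*(-4*(-47) + 1) = -74*(188 + 1) = -74*189 = -13986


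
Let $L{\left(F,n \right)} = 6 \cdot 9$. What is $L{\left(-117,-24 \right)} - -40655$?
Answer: $40709$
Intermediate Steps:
$L{\left(F,n \right)} = 54$
$L{\left(-117,-24 \right)} - -40655 = 54 - -40655 = 54 + 40655 = 40709$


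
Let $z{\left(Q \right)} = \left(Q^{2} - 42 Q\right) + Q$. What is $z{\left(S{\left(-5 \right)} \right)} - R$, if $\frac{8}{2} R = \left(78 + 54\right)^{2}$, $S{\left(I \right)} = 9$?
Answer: $-4644$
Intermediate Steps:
$z{\left(Q \right)} = Q^{2} - 41 Q$
$R = 4356$ ($R = \frac{\left(78 + 54\right)^{2}}{4} = \frac{132^{2}}{4} = \frac{1}{4} \cdot 17424 = 4356$)
$z{\left(S{\left(-5 \right)} \right)} - R = 9 \left(-41 + 9\right) - 4356 = 9 \left(-32\right) - 4356 = -288 - 4356 = -4644$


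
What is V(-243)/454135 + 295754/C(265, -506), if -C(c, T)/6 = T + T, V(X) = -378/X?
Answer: 796317701/16348860 ≈ 48.708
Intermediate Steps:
C(c, T) = -12*T (C(c, T) = -6*(T + T) = -12*T)
V(-243)/454135 + 295754/C(265, -506) = -378/(-243)/454135 + 295754/((-12*(-506))) = -378*(-1/243)*(1/454135) + 295754/6072 = (14/9)*(1/454135) + 295754*(1/6072) = 14/4087215 + 147877/3036 = 796317701/16348860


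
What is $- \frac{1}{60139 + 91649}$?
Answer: $- \frac{1}{151788} \approx -6.5881 \cdot 10^{-6}$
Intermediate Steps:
$- \frac{1}{60139 + 91649} = - \frac{1}{151788}$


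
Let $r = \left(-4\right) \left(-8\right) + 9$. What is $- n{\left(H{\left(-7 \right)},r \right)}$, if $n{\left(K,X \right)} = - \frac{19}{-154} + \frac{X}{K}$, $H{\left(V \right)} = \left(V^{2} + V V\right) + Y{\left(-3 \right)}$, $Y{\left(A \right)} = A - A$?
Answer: $- \frac{292}{539} \approx -0.54174$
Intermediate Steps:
$Y{\left(A \right)} = 0$
$r = 41$ ($r = 32 + 9 = 41$)
$H{\left(V \right)} = 2 V^{2}$ ($H{\left(V \right)} = \left(V^{2} + V V\right) + 0 = \left(V^{2} + V^{2}\right) + 0 = 2 V^{2} + 0 = 2 V^{2}$)
$n{\left(K,X \right)} = \frac{19}{154} + \frac{X}{K}$ ($n{\left(K,X \right)} = \left(-19\right) \left(- \frac{1}{154}\right) + \frac{X}{K} = \frac{19}{154} + \frac{X}{K}$)
$- n{\left(H{\left(-7 \right)},r \right)} = - (\frac{19}{154} + \frac{41}{2 \left(-7\right)^{2}}) = - (\frac{19}{154} + \frac{41}{2 \cdot 49}) = - (\frac{19}{154} + \frac{41}{98}) = \left(-1\right) \frac{292}{539} = - \frac{292}{539}$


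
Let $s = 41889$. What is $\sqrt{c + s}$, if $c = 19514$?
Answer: $\sqrt{61403} \approx 247.8$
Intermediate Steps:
$\sqrt{c + s} = \sqrt{19514 + 41889} = \sqrt{61403}$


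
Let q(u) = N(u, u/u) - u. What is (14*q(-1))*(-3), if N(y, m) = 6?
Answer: -294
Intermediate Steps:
q(u) = 6 - u
(14*q(-1))*(-3) = (14*(6 - 1*(-1)))*(-3) = (14*(6 + 1))*(-3) = (14*7)*(-3) = 98*(-3) = -294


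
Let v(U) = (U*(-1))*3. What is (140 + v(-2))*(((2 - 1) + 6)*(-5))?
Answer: -5110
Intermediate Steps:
v(U) = -3*U (v(U) = -U*3 = -3*U)
(140 + v(-2))*(((2 - 1) + 6)*(-5)) = (140 - 3*(-2))*(((2 - 1) + 6)*(-5)) = (140 + 6)*((1 + 6)*(-5)) = 146*(7*(-5)) = 146*(-35) = -5110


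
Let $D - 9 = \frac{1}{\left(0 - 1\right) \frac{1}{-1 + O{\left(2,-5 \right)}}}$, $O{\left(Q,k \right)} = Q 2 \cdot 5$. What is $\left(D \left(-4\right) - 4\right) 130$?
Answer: $4680$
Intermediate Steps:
$O{\left(Q,k \right)} = 10 Q$ ($O{\left(Q,k \right)} = 2 Q 5 = 10 Q$)
$D = -10$ ($D = 9 + \frac{1}{\left(0 - 1\right) \frac{1}{-1 + 10 \cdot 2}} = 9 + \frac{1}{\left(-1\right) \frac{1}{-1 + 20}} = 9 + \frac{1}{\left(-1\right) \frac{1}{19}} = 9 + \frac{1}{- \frac{1}{19}} = 9 - 19 = -10$)
$\left(D \left(-4\right) - 4\right) 130 = \left(\left(-10\right) \left(-4\right) - 4\right) 130 = \left(40 - 4\right) 130 = 36 \cdot 130 = 4680$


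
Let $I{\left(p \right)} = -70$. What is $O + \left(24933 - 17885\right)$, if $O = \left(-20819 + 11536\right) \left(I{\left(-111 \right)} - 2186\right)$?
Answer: $20949496$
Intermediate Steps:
$O = 20942448$ ($O = \left(-20819 + 11536\right) \left(-70 - 2186\right) = \left(-9283\right) \left(-2256\right) = 20942448$)
$O + \left(24933 - 17885\right) = 20942448 + \left(24933 - 17885\right) = 20942448 + 7048 = 20949496$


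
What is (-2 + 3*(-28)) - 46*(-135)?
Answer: 6124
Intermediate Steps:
(-2 + 3*(-28)) - 46*(-135) = (-2 - 84) + 6210 = -86 + 6210 = 6124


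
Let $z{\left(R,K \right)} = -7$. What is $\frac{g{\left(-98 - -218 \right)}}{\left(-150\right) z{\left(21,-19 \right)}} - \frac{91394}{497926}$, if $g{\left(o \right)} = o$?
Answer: $- \frac{603543}{8713705} \approx -0.069264$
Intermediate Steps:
$\frac{g{\left(-98 - -218 \right)}}{\left(-150\right) z{\left(21,-19 \right)}} - \frac{91394}{497926} = \frac{-98 - -218}{\left(-150\right) \left(-7\right)} - \frac{91394}{497926} = \frac{-98 + 218}{1050} - \frac{45697}{248963} = 120 \cdot \frac{1}{1050} - \frac{45697}{248963} = \frac{4}{35} - \frac{45697}{248963} = - \frac{603543}{8713705}$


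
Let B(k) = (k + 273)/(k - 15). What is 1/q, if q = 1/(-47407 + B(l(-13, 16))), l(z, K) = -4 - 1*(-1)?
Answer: -47422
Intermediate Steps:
l(z, K) = -3 (l(z, K) = -4 + 1 = -3)
B(k) = (273 + k)/(-15 + k)
q = -1/47422 (q = 1/(-47407 + (273 - 3)/(-15 - 3)) = 1/(-47407 + 270/(-18)) = 1/(-47407 - 1/18*270) = 1/(-47407 - 15) = 1/(-47422) = -1/47422 ≈ -2.1087e-5)
1/q = 1/(-1/47422) = -47422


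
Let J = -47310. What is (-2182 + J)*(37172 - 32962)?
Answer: -208361320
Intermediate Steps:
(-2182 + J)*(37172 - 32962) = (-2182 - 47310)*(37172 - 32962) = -49492*4210 = -208361320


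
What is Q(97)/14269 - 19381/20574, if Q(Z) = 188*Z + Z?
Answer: 100635653/293570406 ≈ 0.34280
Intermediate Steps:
Q(Z) = 189*Z
Q(97)/14269 - 19381/20574 = (189*97)/14269 - 19381/20574 = 18333*(1/14269) - 19381*1/20574 = 18333/14269 - 19381/20574 = 100635653/293570406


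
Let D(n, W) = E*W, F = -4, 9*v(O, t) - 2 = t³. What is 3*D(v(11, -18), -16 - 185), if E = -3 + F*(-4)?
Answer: -7839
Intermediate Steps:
v(O, t) = 2/9 + t³/9
E = 13 (E = -3 - 4*(-4) = -3 + 16 = 13)
D(n, W) = 13*W
3*D(v(11, -18), -16 - 185) = 3*(13*(-16 - 185)) = 3*(13*(-201)) = 3*(-2613) = -7839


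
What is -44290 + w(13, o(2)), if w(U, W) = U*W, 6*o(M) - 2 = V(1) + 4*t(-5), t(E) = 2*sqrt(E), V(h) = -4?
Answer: -132883/3 + 52*I*sqrt(5)/3 ≈ -44294.0 + 38.758*I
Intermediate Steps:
o(M) = -1/3 + 4*I*sqrt(5)/3 (o(M) = 1/3 + (-4 + 4*(2*sqrt(-5)))/6 = 1/3 + (-4 + 4*(2*(I*sqrt(5))))/6 = 1/3 + (-4 + 4*(2*I*sqrt(5)))/6 = 1/3 + (-4 + 8*I*sqrt(5))/6 = 1/3 + (-2/3 + 4*I*sqrt(5)/3) = -1/3 + 4*I*sqrt(5)/3)
-44290 + w(13, o(2)) = -44290 + 13*(-1/3 + 4*I*sqrt(5)/3) = -44290 + (-13/3 + 52*I*sqrt(5)/3) = -132883/3 + 52*I*sqrt(5)/3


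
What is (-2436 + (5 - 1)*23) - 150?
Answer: -2494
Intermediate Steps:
(-2436 + (5 - 1)*23) - 150 = (-2436 + 4*23) - 150 = (-2436 + 92) - 150 = -2344 - 150 = -2494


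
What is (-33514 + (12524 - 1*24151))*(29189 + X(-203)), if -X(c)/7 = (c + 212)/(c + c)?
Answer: -76422403911/58 ≈ -1.3176e+9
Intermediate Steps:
X(c) = -7*(212 + c)/(2*c) (X(c) = -7*(c + 212)/(c + c) = -7*(212 + c)/(2*c))
(-33514 + (12524 - 1*24151))*(29189 + X(-203)) = (-33514 + (12524 - 1*24151))*(29189 + (-7/2 - 742/(-203))) = (-33514 + (12524 - 24151))*(29189 + (-7/2 - 742*(-1/203))) = (-33514 - 11627)*(29189 + (-7/2 + 106/29)) = -45141*(29189 + 9/58) = -45141*1692971/58 = -76422403911/58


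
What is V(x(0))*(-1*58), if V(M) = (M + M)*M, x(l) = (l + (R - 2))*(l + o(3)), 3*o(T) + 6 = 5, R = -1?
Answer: -116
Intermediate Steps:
o(T) = -⅓ (o(T) = -2 + (⅓)*5 = -2 + 5/3 = -⅓)
x(l) = (-3 + l)*(-⅓ + l) (x(l) = (l + (-1 - 2))*(l - ⅓) = (l - 3)*(-⅓ + l) = (-3 + l)*(-⅓ + l))
V(M) = 2*M² (V(M) = (2*M)*M = 2*M²)
V(x(0))*(-1*58) = (2*(1 + 0² - 10/3*0)²)*(-1*58) = (2*(1 + 0 + 0)²)*(-58) = (2*1²)*(-58) = (2*1)*(-58) = 2*(-58) = -116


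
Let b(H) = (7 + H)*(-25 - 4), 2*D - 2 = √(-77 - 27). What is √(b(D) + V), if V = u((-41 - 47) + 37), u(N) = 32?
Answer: √(-200 - 29*I*√26) ≈ 4.936 - 14.979*I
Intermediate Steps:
D = 1 + I*√26 (D = 1 + √(-77 - 27)/2 = 1 + √(-104)/2 = 1 + (2*I*√26)/2 = 1 + I*√26 ≈ 1.0 + 5.099*I)
b(H) = -203 - 29*H (b(H) = (7 + H)*(-29) = -203 - 29*H)
V = 32
√(b(D) + V) = √((-203 - 29*(1 + I*√26)) + 32) = √((-203 + (-29 - 29*I*√26)) + 32) = √((-232 - 29*I*√26) + 32) = √(-200 - 29*I*√26)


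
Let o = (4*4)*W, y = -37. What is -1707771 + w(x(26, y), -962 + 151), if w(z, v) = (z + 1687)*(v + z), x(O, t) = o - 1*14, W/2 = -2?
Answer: -3138172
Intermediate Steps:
W = -4 (W = 2*(-2) = -4)
o = -64 (o = (4*4)*(-4) = 16*(-4) = -64)
x(O, t) = -78 (x(O, t) = -64 - 1*14 = -64 - 14 = -78)
w(z, v) = (1687 + z)*(v + z)
-1707771 + w(x(26, y), -962 + 151) = -1707771 + ((-78)**2 + 1687*(-962 + 151) + 1687*(-78) + (-962 + 151)*(-78)) = -1707771 + (6084 + 1687*(-811) - 131586 - 811*(-78)) = -1707771 + (6084 - 1368157 - 131586 + 63258) = -1707771 - 1430401 = -3138172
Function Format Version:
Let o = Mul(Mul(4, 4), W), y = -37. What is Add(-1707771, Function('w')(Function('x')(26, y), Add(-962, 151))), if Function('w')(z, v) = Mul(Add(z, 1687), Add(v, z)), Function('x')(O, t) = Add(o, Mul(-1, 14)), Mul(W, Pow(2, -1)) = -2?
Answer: -3138172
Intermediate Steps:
W = -4 (W = Mul(2, -2) = -4)
o = -64 (o = Mul(Mul(4, 4), -4) = Mul(16, -4) = -64)
Function('x')(O, t) = -78 (Function('x')(O, t) = Add(-64, Mul(-1, 14)) = Add(-64, -14) = -78)
Function('w')(z, v) = Mul(Add(1687, z), Add(v, z))
Add(-1707771, Function('w')(Function('x')(26, y), Add(-962, 151))) = Add(-1707771, Add(Pow(-78, 2), Mul(1687, Add(-962, 151)), Mul(1687, -78), Mul(Add(-962, 151), -78))) = Add(-1707771, Add(6084, Mul(1687, -811), -131586, Mul(-811, -78))) = Add(-1707771, Add(6084, -1368157, -131586, 63258)) = Add(-1707771, -1430401) = -3138172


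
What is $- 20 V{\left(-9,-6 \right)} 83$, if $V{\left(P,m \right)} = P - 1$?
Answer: $16600$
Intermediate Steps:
$V{\left(P,m \right)} = -1 + P$ ($V{\left(P,m \right)} = P - 1 = -1 + P$)
$- 20 V{\left(-9,-6 \right)} 83 = - 20 \left(-1 - 9\right) 83 = \left(-20\right) \left(-10\right) 83 = 200 \cdot 83 = 16600$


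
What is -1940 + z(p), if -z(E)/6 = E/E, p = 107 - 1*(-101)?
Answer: -1946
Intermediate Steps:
p = 208 (p = 107 + 101 = 208)
z(E) = -6 (z(E) = -6*E/E = -6*1 = -6)
-1940 + z(p) = -1940 - 6 = -1946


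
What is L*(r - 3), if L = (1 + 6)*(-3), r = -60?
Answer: 1323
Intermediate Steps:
L = -21 (L = 7*(-3) = -21)
L*(r - 3) = -21*(-60 - 3) = -21*(-63) = 1323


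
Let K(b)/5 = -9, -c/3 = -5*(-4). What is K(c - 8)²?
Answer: 2025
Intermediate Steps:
c = -60 (c = -(-15)*(-4) = -3*20 = -60)
K(b) = -45 (K(b) = 5*(-9) = -45)
K(c - 8)² = (-45)² = 2025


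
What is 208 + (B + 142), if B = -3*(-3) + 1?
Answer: 360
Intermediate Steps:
B = 10 (B = 9 + 1 = 10)
208 + (B + 142) = 208 + (10 + 142) = 208 + 152 = 360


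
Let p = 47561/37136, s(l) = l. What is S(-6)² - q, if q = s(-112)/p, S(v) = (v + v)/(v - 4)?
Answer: 105692996/1189025 ≈ 88.891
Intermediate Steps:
S(v) = 2*v/(-4 + v) (S(v) = (2*v)/(-4 + v) = 2*v/(-4 + v))
p = 47561/37136 (p = 47561*(1/37136) = 47561/37136 ≈ 1.2807)
q = -4159232/47561 (q = -112/47561/37136 = -112*37136/47561 = -4159232/47561 ≈ -87.450)
S(-6)² - q = (2*(-6)/(-4 - 6))² - 1*(-4159232/47561) = (2*(-6)/(-10))² + 4159232/47561 = (2*(-6)*(-⅒))² + 4159232/47561 = (6/5)² + 4159232/47561 = 36/25 + 4159232/47561 = 105692996/1189025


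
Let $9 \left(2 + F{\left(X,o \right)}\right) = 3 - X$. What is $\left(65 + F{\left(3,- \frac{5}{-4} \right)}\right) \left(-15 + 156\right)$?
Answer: $8883$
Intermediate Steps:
$F{\left(X,o \right)} = - \frac{5}{3} - \frac{X}{9}$ ($F{\left(X,o \right)} = -2 + \frac{3 - X}{9} = -2 - \left(- \frac{1}{3} + \frac{X}{9}\right) = - \frac{5}{3} - \frac{X}{9}$)
$\left(65 + F{\left(3,- \frac{5}{-4} \right)}\right) \left(-15 + 156\right) = \left(65 - 2\right) \left(-15 + 156\right) = \left(65 - 2\right) 141 = 63 \cdot 141 = 8883$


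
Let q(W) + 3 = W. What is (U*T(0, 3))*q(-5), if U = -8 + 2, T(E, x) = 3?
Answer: 144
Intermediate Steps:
U = -6
q(W) = -3 + W
(U*T(0, 3))*q(-5) = (-6*3)*(-3 - 5) = -18*(-8) = 144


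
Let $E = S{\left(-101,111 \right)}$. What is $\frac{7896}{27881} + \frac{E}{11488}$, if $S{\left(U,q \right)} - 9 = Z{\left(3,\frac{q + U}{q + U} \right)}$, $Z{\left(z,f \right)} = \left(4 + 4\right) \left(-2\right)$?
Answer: $\frac{12930583}{45756704} \approx 0.28259$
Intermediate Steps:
$Z{\left(z,f \right)} = -16$ ($Z{\left(z,f \right)} = 8 \left(-2\right) = -16$)
$S{\left(U,q \right)} = -7$ ($S{\left(U,q \right)} = 9 - 16 = -7$)
$E = -7$
$\frac{7896}{27881} + \frac{E}{11488} = \frac{7896}{27881} - \frac{7}{11488} = 7896 \cdot \frac{1}{27881} - \frac{7}{11488} = \frac{1128}{3983} - \frac{7}{11488} = \frac{12930583}{45756704}$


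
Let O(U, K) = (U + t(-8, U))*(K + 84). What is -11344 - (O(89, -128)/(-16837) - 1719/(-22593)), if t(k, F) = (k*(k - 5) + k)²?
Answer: -1441505916389/126799447 ≈ -11368.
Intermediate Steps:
t(k, F) = (k + k*(-5 + k))² (t(k, F) = (k*(-5 + k) + k)² = (k + k*(-5 + k))²)
O(U, K) = (84 + K)*(9216 + U) (O(U, K) = (U + (-8)²*(-4 - 8)²)*(K + 84) = (U + 64*(-12)²)*(84 + K) = (U + 64*144)*(84 + K) = (U + 9216)*(84 + K) = (9216 + U)*(84 + K) = (84 + K)*(9216 + U))
-11344 - (O(89, -128)/(-16837) - 1719/(-22593)) = -11344 - ((774144 + 84*89 + 9216*(-128) - 128*89)/(-16837) - 1719/(-22593)) = -11344 - ((774144 + 7476 - 1179648 - 11392)*(-1/16837) - 1719*(-1/22593)) = -11344 - (-409420*(-1/16837) + 573/7531) = -11344 - (409420/16837 + 573/7531) = -11344 - 1*3092989621/126799447 = -11344 - 3092989621/126799447 = -1441505916389/126799447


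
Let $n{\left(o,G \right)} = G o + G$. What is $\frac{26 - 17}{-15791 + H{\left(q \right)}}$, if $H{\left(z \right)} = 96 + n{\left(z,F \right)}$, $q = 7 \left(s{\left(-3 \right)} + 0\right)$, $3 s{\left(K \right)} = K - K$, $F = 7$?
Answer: $- \frac{9}{15688} \approx -0.00057369$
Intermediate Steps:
$s{\left(K \right)} = 0$ ($s{\left(K \right)} = \frac{K - K}{3} = \frac{1}{3} \cdot 0 = 0$)
$n{\left(o,G \right)} = G + G o$
$q = 0$ ($q = 7 \left(0 + 0\right) = 7 \cdot 0 = 0$)
$H{\left(z \right)} = 103 + 7 z$ ($H{\left(z \right)} = 96 + 7 \left(1 + z\right) = 96 + \left(7 + 7 z\right) = 103 + 7 z$)
$\frac{26 - 17}{-15791 + H{\left(q \right)}} = \frac{26 - 17}{-15791 + \left(103 + 7 \cdot 0\right)} = \frac{9}{-15791 + \left(103 + 0\right)} = \frac{9}{-15791 + 103} = \frac{9}{-15688} = 9 \left(- \frac{1}{15688}\right) = - \frac{9}{15688}$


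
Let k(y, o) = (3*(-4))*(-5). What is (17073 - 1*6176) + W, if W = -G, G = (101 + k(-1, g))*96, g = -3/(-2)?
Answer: -4559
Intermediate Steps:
g = 3/2 (g = -3*(-½) = 3/2 ≈ 1.5000)
k(y, o) = 60 (k(y, o) = -12*(-5) = 60)
G = 15456 (G = (101 + 60)*96 = 161*96 = 15456)
W = -15456 (W = -1*15456 = -15456)
(17073 - 1*6176) + W = (17073 - 1*6176) - 15456 = (17073 - 6176) - 15456 = 10897 - 15456 = -4559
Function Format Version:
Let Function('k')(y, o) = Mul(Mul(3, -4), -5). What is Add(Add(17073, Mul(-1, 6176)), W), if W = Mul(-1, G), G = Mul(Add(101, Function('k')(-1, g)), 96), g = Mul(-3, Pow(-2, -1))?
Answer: -4559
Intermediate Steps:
g = Rational(3, 2) (g = Mul(-3, Rational(-1, 2)) = Rational(3, 2) ≈ 1.5000)
Function('k')(y, o) = 60 (Function('k')(y, o) = Mul(-12, -5) = 60)
G = 15456 (G = Mul(Add(101, 60), 96) = Mul(161, 96) = 15456)
W = -15456 (W = Mul(-1, 15456) = -15456)
Add(Add(17073, Mul(-1, 6176)), W) = Add(Add(17073, Mul(-1, 6176)), -15456) = Add(Add(17073, -6176), -15456) = Add(10897, -15456) = -4559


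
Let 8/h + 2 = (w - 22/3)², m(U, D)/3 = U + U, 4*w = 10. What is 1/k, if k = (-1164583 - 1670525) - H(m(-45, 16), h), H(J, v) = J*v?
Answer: -769/2180120292 ≈ -3.5273e-7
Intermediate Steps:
w = 5/2 (w = (¼)*10 = 5/2 ≈ 2.5000)
m(U, D) = 6*U (m(U, D) = 3*(U + U) = 3*(2*U) = 6*U)
h = 288/769 (h = 8/(-2 + (5/2 - 22/3)²) = 8/(-2 + (-29/6)²) = 8/(-2 + 841/36) = 8/(769/36) = 8*(36/769) = 288/769 ≈ 0.37451)
k = -2180120292/769 (k = (-1164583 - 1670525) - 6*(-45)*288/769 = -2835108 - (-270)*288/769 = -2835108 - 1*(-77760/769) = -2835108 + 77760/769 = -2180120292/769 ≈ -2.8350e+6)
1/k = 1/(-2180120292/769) = -769/2180120292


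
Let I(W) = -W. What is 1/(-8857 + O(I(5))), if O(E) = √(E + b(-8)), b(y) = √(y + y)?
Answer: -347400121539/3076923072587066 - 39223227*√(-5 + 4*I)/3076923072587066 - 8857*I/1538461536293533 - I*√(-5 + 4*I)/1538461536293533 ≈ -0.00011292 - 3.0444e-8*I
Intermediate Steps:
b(y) = √2*√y (b(y) = √(2*y) = √2*√y)
O(E) = √(E + 4*I) (O(E) = √(E + √2*√(-8)) = √(E + √2*(2*I*√2)) = √(E + 4*I))
1/(-8857 + O(I(5))) = 1/(-8857 + √(-1*5 + 4*I)) = 1/(-8857 + √(-5 + 4*I))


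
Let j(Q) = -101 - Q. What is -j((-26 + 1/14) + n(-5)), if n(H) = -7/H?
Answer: 5353/70 ≈ 76.471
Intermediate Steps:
-j((-26 + 1/14) + n(-5)) = -(-101 - ((-26 + 1/14) - 7/(-5))) = -(-101 - ((-26 + 1/14) - 7*(-⅕))) = -(-101 - (-363/14 + 7/5)) = -(-101 - 1*(-1717/70)) = -(-101 + 1717/70) = -1*(-5353/70) = 5353/70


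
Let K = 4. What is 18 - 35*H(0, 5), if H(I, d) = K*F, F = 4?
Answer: -542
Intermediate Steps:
H(I, d) = 16 (H(I, d) = 4*4 = 16)
18 - 35*H(0, 5) = 18 - 35*16 = 18 - 560 = -542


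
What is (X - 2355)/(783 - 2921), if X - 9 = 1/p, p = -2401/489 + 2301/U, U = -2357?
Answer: 15917228289/14504931748 ≈ 1.0974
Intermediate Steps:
p = -6784346/1152573 (p = -2401/489 + 2301/(-2357) = -2401*1/489 + 2301*(-1/2357) = -2401/489 - 2301/2357 = -6784346/1152573 ≈ -5.8863)
X = 59906541/6784346 (X = 9 + 1/(-6784346/1152573) = 9 - 1152573/6784346 = 59906541/6784346 ≈ 8.8301)
(X - 2355)/(783 - 2921) = (59906541/6784346 - 2355)/(783 - 2921) = -15917228289/6784346/(-2138) = -15917228289/6784346*(-1/2138) = 15917228289/14504931748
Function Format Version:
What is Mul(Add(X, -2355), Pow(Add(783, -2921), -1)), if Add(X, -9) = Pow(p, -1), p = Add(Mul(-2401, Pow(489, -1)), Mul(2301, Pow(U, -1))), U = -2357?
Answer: Rational(15917228289, 14504931748) ≈ 1.0974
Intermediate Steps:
p = Rational(-6784346, 1152573) (p = Add(Mul(-2401, Pow(489, -1)), Mul(2301, Pow(-2357, -1))) = Add(Mul(-2401, Rational(1, 489)), Mul(2301, Rational(-1, 2357))) = Add(Rational(-2401, 489), Rational(-2301, 2357)) = Rational(-6784346, 1152573) ≈ -5.8863)
X = Rational(59906541, 6784346) (X = Add(9, Pow(Rational(-6784346, 1152573), -1)) = Add(9, Rational(-1152573, 6784346)) = Rational(59906541, 6784346) ≈ 8.8301)
Mul(Add(X, -2355), Pow(Add(783, -2921), -1)) = Mul(Add(Rational(59906541, 6784346), -2355), Pow(Add(783, -2921), -1)) = Mul(Rational(-15917228289, 6784346), Pow(-2138, -1)) = Mul(Rational(-15917228289, 6784346), Rational(-1, 2138)) = Rational(15917228289, 14504931748)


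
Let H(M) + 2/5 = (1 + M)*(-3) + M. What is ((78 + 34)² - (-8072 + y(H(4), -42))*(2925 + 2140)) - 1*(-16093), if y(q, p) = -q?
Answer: 40855576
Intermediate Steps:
H(M) = -17/5 - 2*M (H(M) = -⅖ + ((1 + M)*(-3) + M) = -⅖ + ((-3 - 3*M) + M) = -⅖ + (-3 - 2*M) = -17/5 - 2*M)
((78 + 34)² - (-8072 + y(H(4), -42))*(2925 + 2140)) - 1*(-16093) = ((78 + 34)² - (-8072 - (-17/5 - 2*4))*(2925 + 2140)) - 1*(-16093) = (112² - (-8072 - (-17/5 - 8))*5065) + 16093 = (12544 - (-8072 - 1*(-57/5))*5065) + 16093 = (12544 - (-8072 + 57/5)*5065) + 16093 = (12544 - (-40303)*5065/5) + 16093 = (12544 - 1*(-40826939)) + 16093 = (12544 + 40826939) + 16093 = 40839483 + 16093 = 40855576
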